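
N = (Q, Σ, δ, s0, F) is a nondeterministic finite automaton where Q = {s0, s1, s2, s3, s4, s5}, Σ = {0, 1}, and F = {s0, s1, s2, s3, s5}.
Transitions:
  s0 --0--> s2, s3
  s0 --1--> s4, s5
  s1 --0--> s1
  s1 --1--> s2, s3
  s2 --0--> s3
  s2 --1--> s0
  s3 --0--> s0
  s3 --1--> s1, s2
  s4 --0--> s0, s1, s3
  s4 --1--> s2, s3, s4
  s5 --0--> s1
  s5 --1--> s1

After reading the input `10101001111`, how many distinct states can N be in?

Start: {s0}
read 1: {s4, s5}
read 0: {s0, s1, s3}
read 1: {s1, s2, s3, s4, s5}
read 0: {s0, s1, s3}
read 1: {s1, s2, s3, s4, s5}
read 0: {s0, s1, s3}
read 0: {s0, s1, s2, s3}
read 1: {s0, s1, s2, s3, s4, s5}
read 1: {s0, s1, s2, s3, s4, s5}
read 1: {s0, s1, s2, s3, s4, s5}
read 1: {s0, s1, s2, s3, s4, s5}
Final reachable set {s0, s1, s2, s3, s4, s5} has 6 states.

6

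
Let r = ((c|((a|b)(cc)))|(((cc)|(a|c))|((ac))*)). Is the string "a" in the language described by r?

yes

The right alternative (((cc)|(a|c))|((ac))*) matches a.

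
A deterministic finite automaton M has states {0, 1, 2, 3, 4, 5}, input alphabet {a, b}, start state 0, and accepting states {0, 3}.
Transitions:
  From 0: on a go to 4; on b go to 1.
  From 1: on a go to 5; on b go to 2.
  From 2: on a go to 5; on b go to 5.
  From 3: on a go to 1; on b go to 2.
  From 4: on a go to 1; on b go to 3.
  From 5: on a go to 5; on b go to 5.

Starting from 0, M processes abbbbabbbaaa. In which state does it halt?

0 --a--> 4
4 --b--> 3
3 --b--> 2
2 --b--> 5
5 --b--> 5
5 --a--> 5
5 --b--> 5
5 --b--> 5
5 --b--> 5
5 --a--> 5
5 --a--> 5
5 --a--> 5

5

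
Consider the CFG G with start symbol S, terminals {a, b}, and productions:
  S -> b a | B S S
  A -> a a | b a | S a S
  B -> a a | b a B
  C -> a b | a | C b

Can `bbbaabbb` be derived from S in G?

no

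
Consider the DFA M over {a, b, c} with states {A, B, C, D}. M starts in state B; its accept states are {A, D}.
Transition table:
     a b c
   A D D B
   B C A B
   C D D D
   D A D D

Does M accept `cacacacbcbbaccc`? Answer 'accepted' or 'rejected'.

B --c--> B
B --a--> C
C --c--> D
D --a--> A
A --c--> B
B --a--> C
C --c--> D
D --b--> D
D --c--> D
D --b--> D
D --b--> D
D --a--> A
A --c--> B
B --c--> B
B --c--> B
End in state B, which is not an accepting state.

rejected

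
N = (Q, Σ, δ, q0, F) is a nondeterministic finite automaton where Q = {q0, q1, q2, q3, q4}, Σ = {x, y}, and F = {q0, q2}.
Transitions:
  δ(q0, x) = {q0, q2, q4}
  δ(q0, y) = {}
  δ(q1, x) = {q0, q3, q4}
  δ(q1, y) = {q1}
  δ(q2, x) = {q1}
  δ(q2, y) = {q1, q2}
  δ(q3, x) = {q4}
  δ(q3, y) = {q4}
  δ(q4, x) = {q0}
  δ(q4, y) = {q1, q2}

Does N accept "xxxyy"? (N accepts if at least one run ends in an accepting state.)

Start: {q0}
read x: {q0, q2, q4}
read x: {q0, q1, q2, q4}
read x: {q0, q1, q2, q3, q4}
read y: {q1, q2, q4}
read y: {q1, q2}
Reachable ∩ accepting = {q2} — nonempty.

accepted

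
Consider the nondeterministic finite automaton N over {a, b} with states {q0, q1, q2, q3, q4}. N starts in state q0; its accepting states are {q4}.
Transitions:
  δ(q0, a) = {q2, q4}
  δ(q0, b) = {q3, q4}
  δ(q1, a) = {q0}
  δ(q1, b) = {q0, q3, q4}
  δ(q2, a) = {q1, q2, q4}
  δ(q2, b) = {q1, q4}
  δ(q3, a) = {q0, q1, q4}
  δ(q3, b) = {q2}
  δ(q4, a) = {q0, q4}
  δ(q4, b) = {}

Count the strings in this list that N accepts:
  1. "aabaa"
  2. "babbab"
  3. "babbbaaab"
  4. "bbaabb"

4

"aabaa": accepted
"babbab": accepted
"babbbaaab": accepted
"bbaabb": accepted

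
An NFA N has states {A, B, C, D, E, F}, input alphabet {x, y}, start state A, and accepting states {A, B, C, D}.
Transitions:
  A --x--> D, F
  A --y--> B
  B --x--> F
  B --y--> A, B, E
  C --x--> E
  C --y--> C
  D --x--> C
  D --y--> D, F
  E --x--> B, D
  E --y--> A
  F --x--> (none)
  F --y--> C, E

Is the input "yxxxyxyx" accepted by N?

rejected

Start: {A}
read y: {B}
read x: {F}
read x: {}
The reachable set is empty and stays empty for the remaining 5 symbols.
Reachable ∩ accepting = {} — empty.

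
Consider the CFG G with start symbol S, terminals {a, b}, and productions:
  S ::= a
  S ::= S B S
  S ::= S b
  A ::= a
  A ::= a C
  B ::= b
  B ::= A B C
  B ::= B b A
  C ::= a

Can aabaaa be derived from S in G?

no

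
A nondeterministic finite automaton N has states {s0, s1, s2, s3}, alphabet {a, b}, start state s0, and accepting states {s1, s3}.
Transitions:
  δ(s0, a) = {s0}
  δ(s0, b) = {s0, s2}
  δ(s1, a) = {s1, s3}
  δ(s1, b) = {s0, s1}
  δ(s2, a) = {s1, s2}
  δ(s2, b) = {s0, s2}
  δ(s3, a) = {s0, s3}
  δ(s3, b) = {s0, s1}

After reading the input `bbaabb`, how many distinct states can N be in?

Start: {s0}
read b: {s0, s2}
read b: {s0, s2}
read a: {s0, s1, s2}
read a: {s0, s1, s2, s3}
read b: {s0, s1, s2}
read b: {s0, s1, s2}
Final reachable set {s0, s1, s2} has 3 states.

3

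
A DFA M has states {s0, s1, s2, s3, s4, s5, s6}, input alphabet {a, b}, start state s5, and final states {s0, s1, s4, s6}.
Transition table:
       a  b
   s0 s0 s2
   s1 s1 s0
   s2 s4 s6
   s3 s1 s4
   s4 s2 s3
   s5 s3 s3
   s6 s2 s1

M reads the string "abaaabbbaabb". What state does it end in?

s6

s5 --a--> s3
s3 --b--> s4
s4 --a--> s2
s2 --a--> s4
s4 --a--> s2
s2 --b--> s6
s6 --b--> s1
s1 --b--> s0
s0 --a--> s0
s0 --a--> s0
s0 --b--> s2
s2 --b--> s6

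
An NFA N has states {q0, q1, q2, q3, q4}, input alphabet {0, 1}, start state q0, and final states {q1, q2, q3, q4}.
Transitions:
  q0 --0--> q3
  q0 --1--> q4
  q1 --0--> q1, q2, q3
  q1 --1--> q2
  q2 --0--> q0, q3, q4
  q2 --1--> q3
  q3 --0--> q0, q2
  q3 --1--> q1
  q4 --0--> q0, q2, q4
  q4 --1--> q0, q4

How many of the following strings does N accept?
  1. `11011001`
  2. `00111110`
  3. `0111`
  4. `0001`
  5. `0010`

`11011001`: accepted
`00111110`: accepted
`0111`: accepted
`0001`: accepted
`0010`: accepted

5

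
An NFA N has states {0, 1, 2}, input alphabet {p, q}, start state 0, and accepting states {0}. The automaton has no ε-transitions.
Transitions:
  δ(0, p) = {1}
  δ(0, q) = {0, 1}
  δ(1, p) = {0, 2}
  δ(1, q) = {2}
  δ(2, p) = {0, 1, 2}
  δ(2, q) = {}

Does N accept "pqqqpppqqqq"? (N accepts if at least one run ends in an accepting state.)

rejected

Start: {0}
read p: {1}
read q: {2}
read q: {}
The reachable set is empty and stays empty for the remaining 8 symbols.
Reachable ∩ accepting = {} — empty.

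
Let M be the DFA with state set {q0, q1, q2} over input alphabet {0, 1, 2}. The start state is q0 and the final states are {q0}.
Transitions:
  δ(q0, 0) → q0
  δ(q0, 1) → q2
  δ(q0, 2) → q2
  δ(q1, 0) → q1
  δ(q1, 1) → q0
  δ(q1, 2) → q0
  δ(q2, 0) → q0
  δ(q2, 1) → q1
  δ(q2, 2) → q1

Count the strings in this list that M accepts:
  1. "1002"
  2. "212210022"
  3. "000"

1

"1002": rejected
"212210022": rejected
"000": accepted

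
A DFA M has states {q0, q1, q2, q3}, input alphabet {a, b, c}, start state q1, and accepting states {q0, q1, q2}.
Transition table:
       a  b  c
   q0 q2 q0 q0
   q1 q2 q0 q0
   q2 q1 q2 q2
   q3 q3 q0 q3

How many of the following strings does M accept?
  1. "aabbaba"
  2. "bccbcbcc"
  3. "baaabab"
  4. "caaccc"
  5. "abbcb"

"aabbaba": accepted
"bccbcbcc": accepted
"baaabab": accepted
"caaccc": accepted
"abbcb": accepted

5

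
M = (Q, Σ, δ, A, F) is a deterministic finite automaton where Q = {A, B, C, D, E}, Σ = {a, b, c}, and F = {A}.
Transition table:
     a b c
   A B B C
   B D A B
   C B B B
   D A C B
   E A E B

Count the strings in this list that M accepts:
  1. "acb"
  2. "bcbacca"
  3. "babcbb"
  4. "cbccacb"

2

"acb": accepted
"bcbacca": rejected
"babcbb": rejected
"cbccacb": accepted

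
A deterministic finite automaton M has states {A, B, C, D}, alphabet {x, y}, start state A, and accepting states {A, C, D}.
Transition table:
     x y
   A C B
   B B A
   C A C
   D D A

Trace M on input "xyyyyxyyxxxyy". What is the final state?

A --x--> C
C --y--> C
C --y--> C
C --y--> C
C --y--> C
C --x--> A
A --y--> B
B --y--> A
A --x--> C
C --x--> A
A --x--> C
C --y--> C
C --y--> C

C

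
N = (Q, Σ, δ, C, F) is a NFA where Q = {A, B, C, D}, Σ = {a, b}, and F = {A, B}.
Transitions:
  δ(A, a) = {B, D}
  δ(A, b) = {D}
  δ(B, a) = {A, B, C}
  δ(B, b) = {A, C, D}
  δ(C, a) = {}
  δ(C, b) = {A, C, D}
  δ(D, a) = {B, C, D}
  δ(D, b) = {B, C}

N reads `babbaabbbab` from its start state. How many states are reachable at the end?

Start: {C}
read b: {A, C, D}
read a: {B, C, D}
read b: {A, B, C, D}
read b: {A, B, C, D}
read a: {A, B, C, D}
read a: {A, B, C, D}
read b: {A, B, C, D}
read b: {A, B, C, D}
read b: {A, B, C, D}
read a: {A, B, C, D}
read b: {A, B, C, D}
Final reachable set {A, B, C, D} has 4 states.

4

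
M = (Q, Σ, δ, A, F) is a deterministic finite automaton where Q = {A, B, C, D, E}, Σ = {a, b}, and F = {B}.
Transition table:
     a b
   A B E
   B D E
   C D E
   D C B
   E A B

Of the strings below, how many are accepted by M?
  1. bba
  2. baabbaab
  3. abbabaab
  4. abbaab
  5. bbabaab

0

bba: rejected
baabbaab: rejected
abbabaab: rejected
abbaab: rejected
bbabaab: rejected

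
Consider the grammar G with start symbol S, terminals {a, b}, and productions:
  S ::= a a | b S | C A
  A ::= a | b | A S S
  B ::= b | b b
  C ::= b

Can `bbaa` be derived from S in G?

yes

S ⇒ bS ⇒ bbS ⇒ bbaa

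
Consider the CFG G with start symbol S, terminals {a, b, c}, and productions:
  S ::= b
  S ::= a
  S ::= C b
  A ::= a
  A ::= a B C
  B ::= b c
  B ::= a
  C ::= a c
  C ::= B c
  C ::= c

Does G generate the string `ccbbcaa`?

no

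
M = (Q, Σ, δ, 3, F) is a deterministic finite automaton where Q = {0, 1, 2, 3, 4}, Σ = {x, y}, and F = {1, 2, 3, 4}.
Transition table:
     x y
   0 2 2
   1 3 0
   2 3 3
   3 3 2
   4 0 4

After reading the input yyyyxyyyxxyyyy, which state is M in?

3

3 --y--> 2
2 --y--> 3
3 --y--> 2
2 --y--> 3
3 --x--> 3
3 --y--> 2
2 --y--> 3
3 --y--> 2
2 --x--> 3
3 --x--> 3
3 --y--> 2
2 --y--> 3
3 --y--> 2
2 --y--> 3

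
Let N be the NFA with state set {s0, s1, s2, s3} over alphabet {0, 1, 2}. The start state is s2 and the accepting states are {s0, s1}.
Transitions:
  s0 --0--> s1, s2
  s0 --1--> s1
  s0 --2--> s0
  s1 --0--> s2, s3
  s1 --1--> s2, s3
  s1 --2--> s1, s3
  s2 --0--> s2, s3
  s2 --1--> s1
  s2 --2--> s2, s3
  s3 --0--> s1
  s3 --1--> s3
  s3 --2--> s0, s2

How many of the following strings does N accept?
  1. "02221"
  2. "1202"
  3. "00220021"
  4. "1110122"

4

"02221": accepted
"1202": accepted
"00220021": accepted
"1110122": accepted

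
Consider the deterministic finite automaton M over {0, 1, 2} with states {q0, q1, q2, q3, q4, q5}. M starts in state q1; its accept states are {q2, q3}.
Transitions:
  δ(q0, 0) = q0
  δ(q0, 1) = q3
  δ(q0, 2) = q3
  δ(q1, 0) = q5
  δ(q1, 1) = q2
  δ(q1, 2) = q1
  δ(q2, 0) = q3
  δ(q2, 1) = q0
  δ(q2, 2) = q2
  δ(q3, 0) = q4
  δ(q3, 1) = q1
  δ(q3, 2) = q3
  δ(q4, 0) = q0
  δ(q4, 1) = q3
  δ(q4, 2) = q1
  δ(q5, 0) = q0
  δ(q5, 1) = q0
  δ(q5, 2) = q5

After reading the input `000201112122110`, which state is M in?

q3

q1 --0--> q5
q5 --0--> q0
q0 --0--> q0
q0 --2--> q3
q3 --0--> q4
q4 --1--> q3
q3 --1--> q1
q1 --1--> q2
q2 --2--> q2
q2 --1--> q0
q0 --2--> q3
q3 --2--> q3
q3 --1--> q1
q1 --1--> q2
q2 --0--> q3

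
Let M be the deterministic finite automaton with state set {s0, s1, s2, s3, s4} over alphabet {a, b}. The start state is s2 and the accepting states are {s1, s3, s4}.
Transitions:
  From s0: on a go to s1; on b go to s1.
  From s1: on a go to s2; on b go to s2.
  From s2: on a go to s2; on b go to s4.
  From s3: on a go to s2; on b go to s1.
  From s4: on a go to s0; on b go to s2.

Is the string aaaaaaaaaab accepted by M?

s2 --a--> s2
s2 --a--> s2
s2 --a--> s2
s2 --a--> s2
s2 --a--> s2
s2 --a--> s2
s2 --a--> s2
s2 --a--> s2
s2 --a--> s2
s2 --a--> s2
s2 --b--> s4
End in state s4, which is an accepting state.

accepted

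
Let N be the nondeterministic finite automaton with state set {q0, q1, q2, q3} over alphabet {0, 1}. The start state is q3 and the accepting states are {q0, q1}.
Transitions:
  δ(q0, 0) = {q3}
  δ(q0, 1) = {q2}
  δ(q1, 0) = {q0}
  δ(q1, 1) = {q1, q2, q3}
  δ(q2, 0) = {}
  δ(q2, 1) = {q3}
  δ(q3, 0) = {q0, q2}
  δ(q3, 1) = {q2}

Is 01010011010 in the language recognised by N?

accepted

Start: {q3}
read 0: {q0, q2}
read 1: {q2, q3}
read 0: {q0, q2}
read 1: {q2, q3}
read 0: {q0, q2}
read 0: {q3}
read 1: {q2}
read 1: {q3}
read 0: {q0, q2}
read 1: {q2, q3}
read 0: {q0, q2}
Reachable ∩ accepting = {q0} — nonempty.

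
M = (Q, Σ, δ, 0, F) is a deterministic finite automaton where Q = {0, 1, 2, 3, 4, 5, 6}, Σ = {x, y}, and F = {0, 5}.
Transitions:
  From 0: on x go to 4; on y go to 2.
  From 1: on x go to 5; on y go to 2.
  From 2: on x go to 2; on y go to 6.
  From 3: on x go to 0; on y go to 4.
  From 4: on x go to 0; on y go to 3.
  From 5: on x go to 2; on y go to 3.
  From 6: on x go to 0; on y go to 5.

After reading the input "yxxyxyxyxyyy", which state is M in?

5

0 --y--> 2
2 --x--> 2
2 --x--> 2
2 --y--> 6
6 --x--> 0
0 --y--> 2
2 --x--> 2
2 --y--> 6
6 --x--> 0
0 --y--> 2
2 --y--> 6
6 --y--> 5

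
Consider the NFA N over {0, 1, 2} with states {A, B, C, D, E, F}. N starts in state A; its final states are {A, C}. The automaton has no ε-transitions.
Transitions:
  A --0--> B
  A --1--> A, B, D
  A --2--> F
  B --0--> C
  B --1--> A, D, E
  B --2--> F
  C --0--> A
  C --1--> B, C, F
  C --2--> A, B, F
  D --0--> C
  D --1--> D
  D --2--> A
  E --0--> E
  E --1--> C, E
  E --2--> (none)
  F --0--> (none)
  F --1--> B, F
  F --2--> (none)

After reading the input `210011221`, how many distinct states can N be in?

2

Start: {A}
read 2: {F}
read 1: {B, F}
read 0: {C}
read 0: {A}
read 1: {A, B, D}
read 1: {A, B, D, E}
read 2: {A, F}
read 2: {F}
read 1: {B, F}
Final reachable set {B, F} has 2 states.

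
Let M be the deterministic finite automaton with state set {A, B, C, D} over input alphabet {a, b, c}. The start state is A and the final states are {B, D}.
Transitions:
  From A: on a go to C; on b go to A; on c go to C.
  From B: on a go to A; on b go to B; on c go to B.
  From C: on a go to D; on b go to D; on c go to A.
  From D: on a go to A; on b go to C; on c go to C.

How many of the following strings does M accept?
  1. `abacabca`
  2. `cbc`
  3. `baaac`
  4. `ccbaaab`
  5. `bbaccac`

0

`abacabca`: rejected
`cbc`: rejected
`baaac`: rejected
`ccbaaab`: rejected
`bbaccac`: rejected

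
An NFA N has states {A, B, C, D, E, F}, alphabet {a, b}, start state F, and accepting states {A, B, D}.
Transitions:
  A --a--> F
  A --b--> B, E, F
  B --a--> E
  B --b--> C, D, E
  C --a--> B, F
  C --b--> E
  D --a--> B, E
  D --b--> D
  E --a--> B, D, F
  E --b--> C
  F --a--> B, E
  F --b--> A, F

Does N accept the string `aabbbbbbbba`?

accepted

Start: {F}
read a: {B, E}
read a: {B, D, E, F}
read b: {A, C, D, E, F}
read b: {A, B, C, D, E, F}
read b: {A, B, C, D, E, F}
read b: {A, B, C, D, E, F}
read b: {A, B, C, D, E, F}
read b: {A, B, C, D, E, F}
read b: {A, B, C, D, E, F}
read b: {A, B, C, D, E, F}
read a: {B, D, E, F}
Reachable ∩ accepting = {B, D} — nonempty.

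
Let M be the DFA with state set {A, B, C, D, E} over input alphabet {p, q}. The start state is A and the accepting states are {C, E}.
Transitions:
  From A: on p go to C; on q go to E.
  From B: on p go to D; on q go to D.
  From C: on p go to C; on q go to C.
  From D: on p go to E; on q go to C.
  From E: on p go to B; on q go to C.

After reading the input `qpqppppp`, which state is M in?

B

A --q--> E
E --p--> B
B --q--> D
D --p--> E
E --p--> B
B --p--> D
D --p--> E
E --p--> B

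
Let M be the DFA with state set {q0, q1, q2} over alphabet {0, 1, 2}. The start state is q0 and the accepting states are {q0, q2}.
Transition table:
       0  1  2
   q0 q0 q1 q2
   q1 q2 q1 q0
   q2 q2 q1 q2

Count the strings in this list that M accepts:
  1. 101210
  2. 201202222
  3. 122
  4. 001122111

101210: accepted
201202222: accepted
122: accepted
001122111: rejected

3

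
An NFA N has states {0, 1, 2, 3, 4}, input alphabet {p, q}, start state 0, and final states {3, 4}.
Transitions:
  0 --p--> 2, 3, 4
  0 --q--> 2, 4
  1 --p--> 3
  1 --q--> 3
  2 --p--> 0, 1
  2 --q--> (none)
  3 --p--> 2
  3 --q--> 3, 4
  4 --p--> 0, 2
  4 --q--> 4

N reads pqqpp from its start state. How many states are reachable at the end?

Start: {0}
read p: {2, 3, 4}
read q: {3, 4}
read q: {3, 4}
read p: {0, 2}
read p: {0, 1, 2, 3, 4}
Final reachable set {0, 1, 2, 3, 4} has 5 states.

5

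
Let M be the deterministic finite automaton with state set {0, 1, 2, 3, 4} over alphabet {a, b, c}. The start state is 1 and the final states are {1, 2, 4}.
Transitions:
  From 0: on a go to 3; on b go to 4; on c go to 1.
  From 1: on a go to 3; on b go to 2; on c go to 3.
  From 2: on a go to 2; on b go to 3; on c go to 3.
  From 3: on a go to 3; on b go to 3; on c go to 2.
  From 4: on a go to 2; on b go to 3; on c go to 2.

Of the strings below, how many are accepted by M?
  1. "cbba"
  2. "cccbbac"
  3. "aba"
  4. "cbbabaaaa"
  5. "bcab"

"cbba": rejected
"cccbbac": accepted
"aba": rejected
"cbbabaaaa": rejected
"bcab": rejected

1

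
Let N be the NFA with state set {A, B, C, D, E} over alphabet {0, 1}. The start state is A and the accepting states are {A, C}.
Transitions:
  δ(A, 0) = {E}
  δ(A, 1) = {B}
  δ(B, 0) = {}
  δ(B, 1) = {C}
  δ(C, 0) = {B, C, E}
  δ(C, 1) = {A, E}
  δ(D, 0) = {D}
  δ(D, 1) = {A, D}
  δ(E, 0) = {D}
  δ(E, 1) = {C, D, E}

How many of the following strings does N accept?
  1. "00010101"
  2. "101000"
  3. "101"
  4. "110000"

"00010101": accepted
"101000": rejected
"101": rejected
"110000": accepted

2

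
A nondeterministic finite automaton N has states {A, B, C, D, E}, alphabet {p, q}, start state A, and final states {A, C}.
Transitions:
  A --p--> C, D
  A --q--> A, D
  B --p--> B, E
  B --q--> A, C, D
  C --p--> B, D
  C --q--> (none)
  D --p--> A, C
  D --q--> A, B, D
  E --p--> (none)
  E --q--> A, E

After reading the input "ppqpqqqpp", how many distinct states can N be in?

Start: {A}
read p: {C, D}
read p: {A, B, C, D}
read q: {A, B, C, D}
read p: {A, B, C, D, E}
read q: {A, B, C, D, E}
read q: {A, B, C, D, E}
read q: {A, B, C, D, E}
read p: {A, B, C, D, E}
read p: {A, B, C, D, E}
Final reachable set {A, B, C, D, E} has 5 states.

5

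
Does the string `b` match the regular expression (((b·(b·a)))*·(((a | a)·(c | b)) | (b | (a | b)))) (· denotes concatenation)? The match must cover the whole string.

Split as ε·b: ((b·(b·a)))* matches ε and (((a|a)·(c|b))|(b|(a|b))) matches b.

yes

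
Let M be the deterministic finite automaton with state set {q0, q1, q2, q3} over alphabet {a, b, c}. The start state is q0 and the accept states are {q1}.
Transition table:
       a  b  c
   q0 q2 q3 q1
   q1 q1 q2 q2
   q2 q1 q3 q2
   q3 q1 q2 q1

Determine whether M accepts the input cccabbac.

q0 --c--> q1
q1 --c--> q2
q2 --c--> q2
q2 --a--> q1
q1 --b--> q2
q2 --b--> q3
q3 --a--> q1
q1 --c--> q2
End in state q2, which is not an accepting state.

rejected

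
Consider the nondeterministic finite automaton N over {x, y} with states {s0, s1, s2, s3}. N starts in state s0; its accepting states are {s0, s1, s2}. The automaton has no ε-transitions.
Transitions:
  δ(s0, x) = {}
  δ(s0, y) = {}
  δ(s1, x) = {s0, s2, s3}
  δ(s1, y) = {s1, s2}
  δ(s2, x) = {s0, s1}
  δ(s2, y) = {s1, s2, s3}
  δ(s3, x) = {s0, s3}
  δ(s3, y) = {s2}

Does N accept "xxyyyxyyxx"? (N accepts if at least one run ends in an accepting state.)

rejected

Start: {s0}
read x: {}
The reachable set is empty and stays empty for the remaining 9 symbols.
Reachable ∩ accepting = {} — empty.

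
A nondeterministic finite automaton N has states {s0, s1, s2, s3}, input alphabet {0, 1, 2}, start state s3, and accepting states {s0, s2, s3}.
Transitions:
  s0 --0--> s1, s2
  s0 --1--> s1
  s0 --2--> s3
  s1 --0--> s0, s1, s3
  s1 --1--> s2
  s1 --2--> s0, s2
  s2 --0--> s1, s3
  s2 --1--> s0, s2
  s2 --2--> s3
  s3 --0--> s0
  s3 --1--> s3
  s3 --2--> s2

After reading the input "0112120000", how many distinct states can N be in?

4

Start: {s3}
read 0: {s0}
read 1: {s1}
read 1: {s2}
read 2: {s3}
read 1: {s3}
read 2: {s2}
read 0: {s1, s3}
read 0: {s0, s1, s3}
read 0: {s0, s1, s2, s3}
read 0: {s0, s1, s2, s3}
Final reachable set {s0, s1, s2, s3} has 4 states.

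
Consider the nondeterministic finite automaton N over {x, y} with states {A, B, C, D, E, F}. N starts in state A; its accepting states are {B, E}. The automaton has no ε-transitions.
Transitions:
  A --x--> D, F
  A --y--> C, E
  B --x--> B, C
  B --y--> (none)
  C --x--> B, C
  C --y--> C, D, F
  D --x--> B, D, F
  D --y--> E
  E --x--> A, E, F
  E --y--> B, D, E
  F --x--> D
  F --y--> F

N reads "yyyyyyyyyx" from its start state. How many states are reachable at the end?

Start: {A}
read y: {C, E}
read y: {B, C, D, E, F}
read y: {B, C, D, E, F}
read y: {B, C, D, E, F}
read y: {B, C, D, E, F}
read y: {B, C, D, E, F}
read y: {B, C, D, E, F}
read y: {B, C, D, E, F}
read y: {B, C, D, E, F}
read x: {A, B, C, D, E, F}
Final reachable set {A, B, C, D, E, F} has 6 states.

6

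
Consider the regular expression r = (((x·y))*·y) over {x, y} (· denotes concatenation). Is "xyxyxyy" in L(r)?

Split as xyxyxy·y: ((x·y))* matches xyxyxy and y matches y.

yes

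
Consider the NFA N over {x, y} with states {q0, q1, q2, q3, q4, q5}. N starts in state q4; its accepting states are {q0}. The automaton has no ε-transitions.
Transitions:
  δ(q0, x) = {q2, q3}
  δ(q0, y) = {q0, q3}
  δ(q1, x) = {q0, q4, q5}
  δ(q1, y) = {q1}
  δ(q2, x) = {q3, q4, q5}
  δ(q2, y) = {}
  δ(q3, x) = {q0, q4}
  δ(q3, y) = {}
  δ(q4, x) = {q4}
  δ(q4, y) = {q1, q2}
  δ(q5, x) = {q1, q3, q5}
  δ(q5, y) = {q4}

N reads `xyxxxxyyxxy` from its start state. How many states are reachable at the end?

5

Start: {q4}
read x: {q4}
read y: {q1, q2}
read x: {q0, q3, q4, q5}
read x: {q0, q1, q2, q3, q4, q5}
read x: {q0, q1, q2, q3, q4, q5}
read x: {q0, q1, q2, q3, q4, q5}
read y: {q0, q1, q2, q3, q4}
read y: {q0, q1, q2, q3}
read x: {q0, q2, q3, q4, q5}
read x: {q0, q1, q2, q3, q4, q5}
read y: {q0, q1, q2, q3, q4}
Final reachable set {q0, q1, q2, q3, q4} has 5 states.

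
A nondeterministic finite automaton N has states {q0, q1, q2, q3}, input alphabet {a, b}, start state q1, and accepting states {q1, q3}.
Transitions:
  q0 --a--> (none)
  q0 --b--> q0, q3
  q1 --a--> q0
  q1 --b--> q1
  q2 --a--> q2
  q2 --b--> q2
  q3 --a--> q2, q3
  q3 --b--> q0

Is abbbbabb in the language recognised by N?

accepted

Start: {q1}
read a: {q0}
read b: {q0, q3}
read b: {q0, q3}
read b: {q0, q3}
read b: {q0, q3}
read a: {q2, q3}
read b: {q0, q2}
read b: {q0, q2, q3}
Reachable ∩ accepting = {q3} — nonempty.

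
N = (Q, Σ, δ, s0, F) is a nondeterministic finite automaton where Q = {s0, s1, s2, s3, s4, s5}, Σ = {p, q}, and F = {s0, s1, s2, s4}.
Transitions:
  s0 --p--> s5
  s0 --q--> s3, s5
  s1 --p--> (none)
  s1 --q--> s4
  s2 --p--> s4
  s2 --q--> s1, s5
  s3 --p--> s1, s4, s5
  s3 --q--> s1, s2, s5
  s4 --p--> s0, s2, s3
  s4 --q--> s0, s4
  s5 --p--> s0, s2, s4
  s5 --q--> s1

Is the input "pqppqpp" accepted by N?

rejected

Start: {s0}
read p: {s5}
read q: {s1}
read p: {}
The reachable set is empty and stays empty for the remaining 4 symbols.
Reachable ∩ accepting = {} — empty.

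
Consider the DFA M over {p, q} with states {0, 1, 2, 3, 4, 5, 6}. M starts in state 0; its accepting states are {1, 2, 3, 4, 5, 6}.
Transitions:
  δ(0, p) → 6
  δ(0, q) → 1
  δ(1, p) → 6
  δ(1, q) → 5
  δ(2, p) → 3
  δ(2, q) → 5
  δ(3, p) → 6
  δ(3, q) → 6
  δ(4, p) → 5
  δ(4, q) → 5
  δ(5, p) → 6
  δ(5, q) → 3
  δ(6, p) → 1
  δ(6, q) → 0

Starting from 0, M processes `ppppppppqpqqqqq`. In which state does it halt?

6

0 --p--> 6
6 --p--> 1
1 --p--> 6
6 --p--> 1
1 --p--> 6
6 --p--> 1
1 --p--> 6
6 --p--> 1
1 --q--> 5
5 --p--> 6
6 --q--> 0
0 --q--> 1
1 --q--> 5
5 --q--> 3
3 --q--> 6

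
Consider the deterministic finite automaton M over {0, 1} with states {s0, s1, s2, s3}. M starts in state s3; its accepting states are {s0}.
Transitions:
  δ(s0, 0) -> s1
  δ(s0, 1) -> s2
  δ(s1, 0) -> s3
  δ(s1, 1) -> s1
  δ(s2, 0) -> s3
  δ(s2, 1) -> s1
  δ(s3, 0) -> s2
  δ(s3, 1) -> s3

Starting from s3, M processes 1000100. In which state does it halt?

s2

s3 --1--> s3
s3 --0--> s2
s2 --0--> s3
s3 --0--> s2
s2 --1--> s1
s1 --0--> s3
s3 --0--> s2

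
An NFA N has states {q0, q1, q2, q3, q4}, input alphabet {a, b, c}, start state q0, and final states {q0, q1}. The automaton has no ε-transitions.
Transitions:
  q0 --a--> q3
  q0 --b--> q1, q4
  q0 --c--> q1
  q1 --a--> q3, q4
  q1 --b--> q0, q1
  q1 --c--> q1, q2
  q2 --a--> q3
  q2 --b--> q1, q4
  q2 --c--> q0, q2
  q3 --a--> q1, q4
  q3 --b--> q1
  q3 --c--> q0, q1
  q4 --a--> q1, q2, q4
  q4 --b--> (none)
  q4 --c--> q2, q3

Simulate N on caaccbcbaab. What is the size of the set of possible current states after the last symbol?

3

Start: {q0}
read c: {q1}
read a: {q3, q4}
read a: {q1, q2, q4}
read c: {q0, q1, q2, q3}
read c: {q0, q1, q2}
read b: {q0, q1, q4}
read c: {q1, q2, q3}
read b: {q0, q1, q4}
read a: {q1, q2, q3, q4}
read a: {q1, q2, q3, q4}
read b: {q0, q1, q4}
Final reachable set {q0, q1, q4} has 3 states.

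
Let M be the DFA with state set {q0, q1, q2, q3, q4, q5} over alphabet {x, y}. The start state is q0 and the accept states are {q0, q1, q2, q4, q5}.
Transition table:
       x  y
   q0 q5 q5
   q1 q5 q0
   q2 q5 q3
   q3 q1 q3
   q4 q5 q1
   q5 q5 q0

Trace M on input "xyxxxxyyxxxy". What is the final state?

q0

q0 --x--> q5
q5 --y--> q0
q0 --x--> q5
q5 --x--> q5
q5 --x--> q5
q5 --x--> q5
q5 --y--> q0
q0 --y--> q5
q5 --x--> q5
q5 --x--> q5
q5 --x--> q5
q5 --y--> q0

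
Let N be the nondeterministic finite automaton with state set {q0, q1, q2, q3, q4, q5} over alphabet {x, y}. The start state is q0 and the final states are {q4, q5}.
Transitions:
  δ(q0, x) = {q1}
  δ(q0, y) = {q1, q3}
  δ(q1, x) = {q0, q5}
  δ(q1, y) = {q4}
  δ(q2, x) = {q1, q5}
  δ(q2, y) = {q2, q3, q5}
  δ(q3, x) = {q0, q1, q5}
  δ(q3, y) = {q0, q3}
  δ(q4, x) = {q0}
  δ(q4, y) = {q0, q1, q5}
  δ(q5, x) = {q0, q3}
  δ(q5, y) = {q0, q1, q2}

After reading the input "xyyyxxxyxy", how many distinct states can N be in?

Start: {q0}
read x: {q1}
read y: {q4}
read y: {q0, q1, q5}
read y: {q0, q1, q2, q3, q4}
read x: {q0, q1, q5}
read x: {q0, q1, q3, q5}
read x: {q0, q1, q3, q5}
read y: {q0, q1, q2, q3, q4}
read x: {q0, q1, q5}
read y: {q0, q1, q2, q3, q4}
Final reachable set {q0, q1, q2, q3, q4} has 5 states.

5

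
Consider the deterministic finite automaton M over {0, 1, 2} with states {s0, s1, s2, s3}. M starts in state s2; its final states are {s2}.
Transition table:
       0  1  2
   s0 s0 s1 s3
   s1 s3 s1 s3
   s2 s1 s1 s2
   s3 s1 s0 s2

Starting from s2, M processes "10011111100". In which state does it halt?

s2 --1--> s1
s1 --0--> s3
s3 --0--> s1
s1 --1--> s1
s1 --1--> s1
s1 --1--> s1
s1 --1--> s1
s1 --1--> s1
s1 --1--> s1
s1 --0--> s3
s3 --0--> s1

s1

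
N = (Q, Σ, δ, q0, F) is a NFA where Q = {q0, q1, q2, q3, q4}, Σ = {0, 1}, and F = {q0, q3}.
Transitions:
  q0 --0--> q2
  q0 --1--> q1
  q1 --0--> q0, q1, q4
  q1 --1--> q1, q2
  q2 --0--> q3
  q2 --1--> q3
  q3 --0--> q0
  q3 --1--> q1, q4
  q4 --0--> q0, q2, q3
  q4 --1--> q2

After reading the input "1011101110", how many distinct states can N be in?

Start: {q0}
read 1: {q1}
read 0: {q0, q1, q4}
read 1: {q1, q2}
read 1: {q1, q2, q3}
read 1: {q1, q2, q3, q4}
read 0: {q0, q1, q2, q3, q4}
read 1: {q1, q2, q3, q4}
read 1: {q1, q2, q3, q4}
read 1: {q1, q2, q3, q4}
read 0: {q0, q1, q2, q3, q4}
Final reachable set {q0, q1, q2, q3, q4} has 5 states.

5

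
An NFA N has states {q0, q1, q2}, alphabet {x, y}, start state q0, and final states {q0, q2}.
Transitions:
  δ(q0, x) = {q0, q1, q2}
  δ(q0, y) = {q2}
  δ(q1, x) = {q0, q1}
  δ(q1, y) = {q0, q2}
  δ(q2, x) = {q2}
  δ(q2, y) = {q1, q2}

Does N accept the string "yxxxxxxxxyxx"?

Start: {q0}
read y: {q2}
read x: {q2}
read x: {q2}
read x: {q2}
read x: {q2}
read x: {q2}
read x: {q2}
read x: {q2}
read x: {q2}
read y: {q1, q2}
read x: {q0, q1, q2}
read x: {q0, q1, q2}
Reachable ∩ accepting = {q0, q2} — nonempty.

accepted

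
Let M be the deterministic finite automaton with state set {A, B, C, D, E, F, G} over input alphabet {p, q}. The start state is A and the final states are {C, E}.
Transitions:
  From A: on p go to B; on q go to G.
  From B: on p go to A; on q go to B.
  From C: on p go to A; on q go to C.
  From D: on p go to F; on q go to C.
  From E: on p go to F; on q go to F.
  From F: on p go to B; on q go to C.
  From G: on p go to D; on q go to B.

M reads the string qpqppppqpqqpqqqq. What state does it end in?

A --q--> G
G --p--> D
D --q--> C
C --p--> A
A --p--> B
B --p--> A
A --p--> B
B --q--> B
B --p--> A
A --q--> G
G --q--> B
B --p--> A
A --q--> G
G --q--> B
B --q--> B
B --q--> B

B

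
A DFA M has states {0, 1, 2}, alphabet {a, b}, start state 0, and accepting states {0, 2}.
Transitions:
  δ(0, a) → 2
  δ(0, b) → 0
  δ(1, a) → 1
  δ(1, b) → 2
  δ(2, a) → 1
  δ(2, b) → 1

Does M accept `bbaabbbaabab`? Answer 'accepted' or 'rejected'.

accepted

0 --b--> 0
0 --b--> 0
0 --a--> 2
2 --a--> 1
1 --b--> 2
2 --b--> 1
1 --b--> 2
2 --a--> 1
1 --a--> 1
1 --b--> 2
2 --a--> 1
1 --b--> 2
End in state 2, which is an accepting state.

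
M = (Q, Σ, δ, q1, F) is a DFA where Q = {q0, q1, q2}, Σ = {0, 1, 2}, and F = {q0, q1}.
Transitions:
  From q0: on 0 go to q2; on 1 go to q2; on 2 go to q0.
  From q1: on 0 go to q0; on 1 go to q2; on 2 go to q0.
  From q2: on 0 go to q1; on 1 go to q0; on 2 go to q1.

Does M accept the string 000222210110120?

q1 --0--> q0
q0 --0--> q2
q2 --0--> q1
q1 --2--> q0
q0 --2--> q0
q0 --2--> q0
q0 --2--> q0
q0 --1--> q2
q2 --0--> q1
q1 --1--> q2
q2 --1--> q0
q0 --0--> q2
q2 --1--> q0
q0 --2--> q0
q0 --0--> q2
End in state q2, which is not an accepting state.

rejected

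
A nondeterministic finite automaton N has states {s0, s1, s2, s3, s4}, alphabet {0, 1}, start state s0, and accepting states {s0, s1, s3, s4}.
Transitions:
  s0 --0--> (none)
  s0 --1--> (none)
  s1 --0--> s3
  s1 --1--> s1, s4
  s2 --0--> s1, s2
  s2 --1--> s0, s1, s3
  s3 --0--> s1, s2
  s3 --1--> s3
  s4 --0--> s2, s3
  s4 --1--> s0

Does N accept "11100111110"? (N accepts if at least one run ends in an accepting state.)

Start: {s0}
read 1: {}
The reachable set is empty and stays empty for the remaining 10 symbols.
Reachable ∩ accepting = {} — empty.

rejected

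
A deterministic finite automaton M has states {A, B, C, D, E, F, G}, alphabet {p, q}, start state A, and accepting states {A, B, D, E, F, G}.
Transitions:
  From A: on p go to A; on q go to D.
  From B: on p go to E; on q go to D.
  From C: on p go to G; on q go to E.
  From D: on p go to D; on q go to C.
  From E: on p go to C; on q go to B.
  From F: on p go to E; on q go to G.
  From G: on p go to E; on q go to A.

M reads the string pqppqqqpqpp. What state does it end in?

A --p--> A
A --q--> D
D --p--> D
D --p--> D
D --q--> C
C --q--> E
E --q--> B
B --p--> E
E --q--> B
B --p--> E
E --p--> C

C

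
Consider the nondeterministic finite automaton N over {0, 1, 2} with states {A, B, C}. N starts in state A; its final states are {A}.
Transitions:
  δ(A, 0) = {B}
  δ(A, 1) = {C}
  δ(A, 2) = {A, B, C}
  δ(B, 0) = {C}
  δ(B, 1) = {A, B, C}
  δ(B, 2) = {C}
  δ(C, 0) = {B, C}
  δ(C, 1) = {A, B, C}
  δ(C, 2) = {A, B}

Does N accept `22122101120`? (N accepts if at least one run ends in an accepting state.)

Start: {A}
read 2: {A, B, C}
read 2: {A, B, C}
read 1: {A, B, C}
read 2: {A, B, C}
read 2: {A, B, C}
read 1: {A, B, C}
read 0: {B, C}
read 1: {A, B, C}
read 1: {A, B, C}
read 2: {A, B, C}
read 0: {B, C}
Reachable ∩ accepting = {} — empty.

rejected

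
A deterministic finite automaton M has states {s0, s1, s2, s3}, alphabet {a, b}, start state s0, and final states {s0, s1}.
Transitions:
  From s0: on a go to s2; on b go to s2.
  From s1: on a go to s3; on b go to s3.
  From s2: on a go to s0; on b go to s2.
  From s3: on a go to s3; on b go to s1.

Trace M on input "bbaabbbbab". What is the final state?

s2

s0 --b--> s2
s2 --b--> s2
s2 --a--> s0
s0 --a--> s2
s2 --b--> s2
s2 --b--> s2
s2 --b--> s2
s2 --b--> s2
s2 --a--> s0
s0 --b--> s2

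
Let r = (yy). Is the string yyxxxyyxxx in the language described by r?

no

No split of yyxxxyyxxx into u·v has y matching u and y matching v.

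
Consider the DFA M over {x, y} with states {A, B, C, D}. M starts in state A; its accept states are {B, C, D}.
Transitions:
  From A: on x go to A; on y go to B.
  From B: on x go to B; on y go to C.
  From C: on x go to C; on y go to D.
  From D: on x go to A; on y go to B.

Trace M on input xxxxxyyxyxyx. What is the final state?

B

A --x--> A
A --x--> A
A --x--> A
A --x--> A
A --x--> A
A --y--> B
B --y--> C
C --x--> C
C --y--> D
D --x--> A
A --y--> B
B --x--> B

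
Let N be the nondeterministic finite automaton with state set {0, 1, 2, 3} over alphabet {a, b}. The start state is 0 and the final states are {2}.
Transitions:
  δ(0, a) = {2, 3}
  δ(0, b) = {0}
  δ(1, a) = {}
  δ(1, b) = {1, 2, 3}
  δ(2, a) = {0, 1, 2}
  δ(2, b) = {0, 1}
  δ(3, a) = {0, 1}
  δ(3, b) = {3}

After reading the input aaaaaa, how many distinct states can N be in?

4

Start: {0}
read a: {2, 3}
read a: {0, 1, 2}
read a: {0, 1, 2, 3}
read a: {0, 1, 2, 3}
read a: {0, 1, 2, 3}
read a: {0, 1, 2, 3}
Final reachable set {0, 1, 2, 3} has 4 states.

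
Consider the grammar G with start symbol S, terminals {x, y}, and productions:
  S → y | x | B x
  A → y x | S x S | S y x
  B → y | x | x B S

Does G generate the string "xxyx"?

yes

S ⇒ Bx ⇒ xBSx ⇒ xxSx ⇒ xxyx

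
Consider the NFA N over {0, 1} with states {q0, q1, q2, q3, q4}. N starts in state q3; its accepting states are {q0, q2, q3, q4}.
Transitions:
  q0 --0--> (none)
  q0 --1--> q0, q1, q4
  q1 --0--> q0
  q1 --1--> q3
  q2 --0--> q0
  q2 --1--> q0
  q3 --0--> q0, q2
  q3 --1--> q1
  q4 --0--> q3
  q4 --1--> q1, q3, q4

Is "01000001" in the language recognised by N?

Start: {q3}
read 0: {q0, q2}
read 1: {q0, q1, q4}
read 0: {q0, q3}
read 0: {q0, q2}
read 0: {q0}
read 0: {}
The reachable set is empty and stays empty for the remaining 2 symbols.
Reachable ∩ accepting = {} — empty.

rejected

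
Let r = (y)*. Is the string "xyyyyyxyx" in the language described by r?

no

xyyyyyxyx cannot be split into zero or more pieces each matching y.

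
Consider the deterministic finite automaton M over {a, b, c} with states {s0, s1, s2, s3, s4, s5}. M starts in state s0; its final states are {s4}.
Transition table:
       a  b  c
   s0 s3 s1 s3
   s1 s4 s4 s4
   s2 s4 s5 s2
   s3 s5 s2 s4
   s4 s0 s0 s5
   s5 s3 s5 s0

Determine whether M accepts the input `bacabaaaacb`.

rejected

s0 --b--> s1
s1 --a--> s4
s4 --c--> s5
s5 --a--> s3
s3 --b--> s2
s2 --a--> s4
s4 --a--> s0
s0 --a--> s3
s3 --a--> s5
s5 --c--> s0
s0 --b--> s1
End in state s1, which is not an accepting state.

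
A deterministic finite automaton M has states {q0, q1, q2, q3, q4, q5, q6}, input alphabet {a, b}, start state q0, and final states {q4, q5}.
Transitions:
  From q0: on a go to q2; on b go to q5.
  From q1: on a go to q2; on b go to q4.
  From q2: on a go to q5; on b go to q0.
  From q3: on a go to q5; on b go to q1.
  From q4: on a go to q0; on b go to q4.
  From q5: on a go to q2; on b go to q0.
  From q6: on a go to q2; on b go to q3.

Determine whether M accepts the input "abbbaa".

q0 --a--> q2
q2 --b--> q0
q0 --b--> q5
q5 --b--> q0
q0 --a--> q2
q2 --a--> q5
End in state q5, which is an accepting state.

accepted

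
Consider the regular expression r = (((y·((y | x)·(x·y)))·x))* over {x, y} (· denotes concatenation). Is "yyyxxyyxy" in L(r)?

yyyxxyyxy cannot be split into zero or more pieces each matching ((y·((y|x)·(x·y)))·x).

no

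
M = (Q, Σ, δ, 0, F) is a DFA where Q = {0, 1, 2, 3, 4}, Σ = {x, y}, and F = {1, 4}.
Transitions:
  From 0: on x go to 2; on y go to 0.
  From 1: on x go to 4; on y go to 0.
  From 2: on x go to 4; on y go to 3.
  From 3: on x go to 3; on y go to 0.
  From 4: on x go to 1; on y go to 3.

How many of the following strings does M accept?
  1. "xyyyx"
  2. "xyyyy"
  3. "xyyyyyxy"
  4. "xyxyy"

0

"xyyyx": rejected
"xyyyy": rejected
"xyyyyyxy": rejected
"xyxyy": rejected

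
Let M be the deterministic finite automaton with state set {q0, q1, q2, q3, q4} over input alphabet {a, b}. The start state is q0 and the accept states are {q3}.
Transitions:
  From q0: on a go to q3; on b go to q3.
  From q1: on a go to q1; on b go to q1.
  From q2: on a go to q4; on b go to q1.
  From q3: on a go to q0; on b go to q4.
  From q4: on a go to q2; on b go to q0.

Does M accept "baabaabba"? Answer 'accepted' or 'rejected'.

rejected

q0 --b--> q3
q3 --a--> q0
q0 --a--> q3
q3 --b--> q4
q4 --a--> q2
q2 --a--> q4
q4 --b--> q0
q0 --b--> q3
q3 --a--> q0
End in state q0, which is not an accepting state.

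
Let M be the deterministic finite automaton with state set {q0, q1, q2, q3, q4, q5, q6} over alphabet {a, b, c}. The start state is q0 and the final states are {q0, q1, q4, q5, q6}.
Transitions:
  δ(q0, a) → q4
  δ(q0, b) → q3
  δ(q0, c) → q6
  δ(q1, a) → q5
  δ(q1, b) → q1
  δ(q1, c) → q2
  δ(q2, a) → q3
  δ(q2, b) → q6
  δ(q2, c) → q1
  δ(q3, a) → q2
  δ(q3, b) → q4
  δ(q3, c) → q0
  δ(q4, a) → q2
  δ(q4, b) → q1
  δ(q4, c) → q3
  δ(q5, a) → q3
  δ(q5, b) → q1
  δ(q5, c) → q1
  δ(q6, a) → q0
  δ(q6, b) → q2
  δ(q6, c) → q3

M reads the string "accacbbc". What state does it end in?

q2

q0 --a--> q4
q4 --c--> q3
q3 --c--> q0
q0 --a--> q4
q4 --c--> q3
q3 --b--> q4
q4 --b--> q1
q1 --c--> q2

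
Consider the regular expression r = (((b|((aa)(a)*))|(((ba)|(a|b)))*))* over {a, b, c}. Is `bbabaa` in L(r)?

yes

Split into 6 pieces b · b · a · b · a · a; each matches ((b|((aa)(a)*))|(((ba)|(a|b)))*).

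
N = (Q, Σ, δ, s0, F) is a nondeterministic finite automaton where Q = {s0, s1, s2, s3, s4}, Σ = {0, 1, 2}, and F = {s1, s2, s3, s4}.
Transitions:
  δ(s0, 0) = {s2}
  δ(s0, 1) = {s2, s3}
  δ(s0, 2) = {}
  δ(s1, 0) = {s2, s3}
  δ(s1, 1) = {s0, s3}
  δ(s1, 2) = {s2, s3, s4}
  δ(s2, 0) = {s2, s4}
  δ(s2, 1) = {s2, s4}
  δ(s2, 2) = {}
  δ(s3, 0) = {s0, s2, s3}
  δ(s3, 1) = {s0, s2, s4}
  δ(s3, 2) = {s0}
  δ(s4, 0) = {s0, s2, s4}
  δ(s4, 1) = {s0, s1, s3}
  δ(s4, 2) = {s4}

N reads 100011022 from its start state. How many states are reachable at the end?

1

Start: {s0}
read 1: {s2, s3}
read 0: {s0, s2, s3, s4}
read 0: {s0, s2, s3, s4}
read 0: {s0, s2, s3, s4}
read 1: {s0, s1, s2, s3, s4}
read 1: {s0, s1, s2, s3, s4}
read 0: {s0, s2, s3, s4}
read 2: {s0, s4}
read 2: {s4}
Final reachable set {s4} has 1 state.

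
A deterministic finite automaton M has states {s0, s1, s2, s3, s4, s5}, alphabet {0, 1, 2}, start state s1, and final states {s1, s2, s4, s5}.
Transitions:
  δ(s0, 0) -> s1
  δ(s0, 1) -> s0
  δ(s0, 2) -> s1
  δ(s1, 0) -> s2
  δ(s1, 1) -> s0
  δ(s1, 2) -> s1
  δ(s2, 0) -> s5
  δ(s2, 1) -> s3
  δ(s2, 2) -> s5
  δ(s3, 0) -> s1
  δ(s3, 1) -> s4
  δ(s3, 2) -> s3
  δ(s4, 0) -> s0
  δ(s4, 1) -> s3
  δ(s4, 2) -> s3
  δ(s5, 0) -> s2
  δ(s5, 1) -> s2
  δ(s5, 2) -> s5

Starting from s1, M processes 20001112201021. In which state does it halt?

s0

s1 --2--> s1
s1 --0--> s2
s2 --0--> s5
s5 --0--> s2
s2 --1--> s3
s3 --1--> s4
s4 --1--> s3
s3 --2--> s3
s3 --2--> s3
s3 --0--> s1
s1 --1--> s0
s0 --0--> s1
s1 --2--> s1
s1 --1--> s0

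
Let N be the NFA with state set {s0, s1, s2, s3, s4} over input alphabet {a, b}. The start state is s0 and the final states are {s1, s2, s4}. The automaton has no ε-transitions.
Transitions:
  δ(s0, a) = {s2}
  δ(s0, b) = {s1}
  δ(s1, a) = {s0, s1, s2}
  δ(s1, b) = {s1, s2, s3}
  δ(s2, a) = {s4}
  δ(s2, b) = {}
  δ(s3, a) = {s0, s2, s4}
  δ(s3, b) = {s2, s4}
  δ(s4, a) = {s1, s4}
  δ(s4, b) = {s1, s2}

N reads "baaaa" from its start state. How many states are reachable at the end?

Start: {s0}
read b: {s1}
read a: {s0, s1, s2}
read a: {s0, s1, s2, s4}
read a: {s0, s1, s2, s4}
read a: {s0, s1, s2, s4}
Final reachable set {s0, s1, s2, s4} has 4 states.

4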